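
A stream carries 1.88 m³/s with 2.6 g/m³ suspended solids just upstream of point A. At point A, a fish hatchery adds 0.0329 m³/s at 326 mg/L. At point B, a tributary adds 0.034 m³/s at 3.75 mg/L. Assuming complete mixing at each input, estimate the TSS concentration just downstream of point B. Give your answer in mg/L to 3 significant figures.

After input A: C = (1.88·2.6 + 0.0329·326) / 1.913 = 8.162 mg/L.
After input B: C = (1.913·8.162 + 0.034·3.75) / 1.947 = 8.085 mg/L.

8.09 mg/L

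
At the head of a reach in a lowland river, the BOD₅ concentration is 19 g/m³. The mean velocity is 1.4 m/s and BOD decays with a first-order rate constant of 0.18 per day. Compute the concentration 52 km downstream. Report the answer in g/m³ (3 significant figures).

17.6 g/m³

Travel time t = 52 km / 1.4 m/s = 5.2e+04/1.4 = 3.714e+04 s = 0.4299 d.
First-order decay: C = 19·exp(−0.18·0.4299) = 19·0.9255 = 17.59 g/m³.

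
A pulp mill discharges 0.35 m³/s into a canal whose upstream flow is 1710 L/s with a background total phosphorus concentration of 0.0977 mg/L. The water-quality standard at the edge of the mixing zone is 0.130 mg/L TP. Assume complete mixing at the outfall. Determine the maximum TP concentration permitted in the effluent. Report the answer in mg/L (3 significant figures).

0.288 mg/L

1710 L/s = 1.71 m³/s.
Mass balance: 0.13·2.06 = 0.35·Cₑ + 1.71·0.0977.
Cₑ = (0.2678 − 0.1671) / 0.35 = 0.2878 mg/L.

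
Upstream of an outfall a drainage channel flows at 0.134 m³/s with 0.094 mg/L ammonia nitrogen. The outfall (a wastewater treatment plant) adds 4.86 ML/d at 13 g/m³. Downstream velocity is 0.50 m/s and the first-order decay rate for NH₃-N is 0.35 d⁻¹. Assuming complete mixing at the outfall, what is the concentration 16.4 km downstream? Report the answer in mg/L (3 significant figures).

4.86 ML/d = 0.05625 m³/s.
After complete mixing, C₀ = (0.05625·13 + 0.134·0.094) / 0.1903 = 3.91 mg/L.
Travel time t = 1.64e+04 m / 0.50 m/s = 3.28e+04 s = 0.3796 d.
C = 3.91·exp(−0.35·0.3796) = 3.91·0.8756 = 3.423 mg/L.

3.42 mg/L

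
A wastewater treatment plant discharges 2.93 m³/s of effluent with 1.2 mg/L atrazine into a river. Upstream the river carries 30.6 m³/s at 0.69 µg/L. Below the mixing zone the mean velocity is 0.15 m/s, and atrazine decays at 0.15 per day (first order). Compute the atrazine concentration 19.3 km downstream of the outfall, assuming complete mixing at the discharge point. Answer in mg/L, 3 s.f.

0.69 µg/L = 0.00069 mg/L.
After complete mixing, C₀ = (2.93·1.2 + 30.6·0.00069) / 33.53 = 0.1055 mg/L.
Travel time t = 1.93e+04 m / 0.15 m/s = 1.287e+05 s = 1.489 d.
C = 0.1055·exp(−0.15·1.489) = 0.1055·0.7998 = 0.08437 mg/L.

0.0844 mg/L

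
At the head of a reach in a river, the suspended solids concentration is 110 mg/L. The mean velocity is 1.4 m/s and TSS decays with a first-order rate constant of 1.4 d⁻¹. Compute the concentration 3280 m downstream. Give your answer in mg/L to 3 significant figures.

Travel time t = 3280 m / 1.4 m/s = 3280/1.4 = 2343 s = 0.02712 d.
First-order decay: C = 110·exp(−1.4·0.02712) = 110·0.9627 = 105.9 mg/L.

106 mg/L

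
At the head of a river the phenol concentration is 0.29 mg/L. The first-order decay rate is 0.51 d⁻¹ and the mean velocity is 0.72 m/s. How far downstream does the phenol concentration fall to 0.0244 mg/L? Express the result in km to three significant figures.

From C = C₀·e^(−kt), t = ln(C₀/C)/k = ln(0.29/0.0244)/0.51 = 2.475/0.51 = 4.854 d.
Distance = v·t = 0.72 m/s × 4.193e+05 s = 3.019e+05 m = 301.9 km.

302 km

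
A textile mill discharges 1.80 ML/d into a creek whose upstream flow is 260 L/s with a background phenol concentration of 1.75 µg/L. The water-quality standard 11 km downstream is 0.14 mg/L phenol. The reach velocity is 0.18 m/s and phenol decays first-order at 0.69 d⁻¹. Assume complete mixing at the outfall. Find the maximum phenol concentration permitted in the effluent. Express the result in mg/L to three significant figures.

1.80 ML/d = 0.02083 m³/s.
260 L/s = 0.26 m³/s.
1.75 µg/L = 0.00175 mg/L.
Travel time to the compliance point: t = 1.1e+04/0.18 = 6.111e+04 s = 0.7073 d; decay factor exp(−0.69·0.7073) = 0.6138.
So the concentration just after mixing may be at most 0.14/0.6138 = 0.2281 mg/L.
Mass balance: 0.2281·0.2808 = 0.02083·Cₑ + 0.26·0.00175.
Cₑ = (0.06405 − 0.000455) / 0.02083 = 3.053 mg/L.

3.05 mg/L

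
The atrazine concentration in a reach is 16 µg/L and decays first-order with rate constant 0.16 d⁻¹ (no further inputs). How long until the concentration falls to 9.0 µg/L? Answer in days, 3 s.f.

3.60 d

t = ln(C₀/C)/k = ln(16/9.0)/0.16 = 0.5754/0.16 = 3.596 d.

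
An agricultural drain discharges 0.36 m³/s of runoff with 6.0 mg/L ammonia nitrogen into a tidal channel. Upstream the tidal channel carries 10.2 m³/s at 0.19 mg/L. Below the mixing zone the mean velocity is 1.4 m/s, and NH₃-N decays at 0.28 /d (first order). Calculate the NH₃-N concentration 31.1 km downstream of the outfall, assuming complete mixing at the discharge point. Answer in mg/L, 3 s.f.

0.361 mg/L

After complete mixing, C₀ = (0.36·6 + 10.2·0.19) / 10.56 = 0.3881 mg/L.
Travel time t = 3.11e+04 m / 1.4 m/s = 2.221e+04 s = 0.2571 d.
C = 0.3881·exp(−0.28·0.2571) = 0.3881·0.9305 = 0.3611 mg/L.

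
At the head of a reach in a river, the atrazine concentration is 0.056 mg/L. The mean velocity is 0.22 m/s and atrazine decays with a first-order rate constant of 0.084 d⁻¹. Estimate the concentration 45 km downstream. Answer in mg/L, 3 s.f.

Travel time t = 45 km / 0.22 m/s = 4.5e+04/0.22 = 2.045e+05 s = 2.367 d.
First-order decay: C = 0.056·exp(−0.084·2.367) = 0.056·0.8197 = 0.0459 mg/L.

0.0459 mg/L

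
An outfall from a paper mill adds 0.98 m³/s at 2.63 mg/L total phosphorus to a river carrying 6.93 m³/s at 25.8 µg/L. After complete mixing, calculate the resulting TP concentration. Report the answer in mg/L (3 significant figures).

25.8 µg/L = 0.0258 mg/L.
By mass balance at complete mixing, C = (0.98·2.63 + 6.93·0.0258) / (0.98 + 6.93) = 2.756/7.91 = 0.3484 mg/L.

0.348 mg/L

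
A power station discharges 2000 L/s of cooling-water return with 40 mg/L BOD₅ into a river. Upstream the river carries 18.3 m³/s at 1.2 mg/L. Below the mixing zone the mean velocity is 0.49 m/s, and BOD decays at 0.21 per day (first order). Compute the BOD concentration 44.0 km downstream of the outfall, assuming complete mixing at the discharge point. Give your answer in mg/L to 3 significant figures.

4.04 mg/L

2000 L/s = 2 m³/s.
After complete mixing, C₀ = (2·40 + 18.3·1.2) / 20.3 = 5.023 mg/L.
Travel time t = 4.4e+04 m / 0.49 m/s = 8.98e+04 s = 1.039 d.
C = 5.023·exp(−0.21·1.039) = 5.023·0.8039 = 4.038 mg/L.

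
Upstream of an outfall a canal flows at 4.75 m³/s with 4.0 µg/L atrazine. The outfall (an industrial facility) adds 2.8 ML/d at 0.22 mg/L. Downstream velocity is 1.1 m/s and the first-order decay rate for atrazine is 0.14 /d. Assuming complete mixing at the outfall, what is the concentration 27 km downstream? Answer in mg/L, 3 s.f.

2.8 ML/d = 0.03241 m³/s.
4.0 µg/L = 0.004 mg/L.
After complete mixing, C₀ = (0.03241·0.22 + 4.75·0.004) / 4.782 = 0.005464 mg/L.
Travel time t = 2.7e+04 m / 1.1 m/s = 2.455e+04 s = 0.2841 d.
C = 0.005464·exp(−0.14·0.2841) = 0.005464·0.961 = 0.005251 mg/L.

0.00525 mg/L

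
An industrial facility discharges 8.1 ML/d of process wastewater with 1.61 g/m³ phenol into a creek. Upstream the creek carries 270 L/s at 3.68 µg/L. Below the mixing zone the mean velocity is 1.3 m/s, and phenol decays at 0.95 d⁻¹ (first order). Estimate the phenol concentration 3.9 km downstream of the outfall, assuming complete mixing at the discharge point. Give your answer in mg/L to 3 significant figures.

8.1 ML/d = 0.09375 m³/s.
270 L/s = 0.27 m³/s.
3.68 µg/L = 0.00368 mg/L.
After complete mixing, C₀ = (0.09375·1.61 + 0.27·0.00368) / 0.3638 = 0.4177 mg/L.
Travel time t = 3900 m / 1.3 m/s = 3000 s = 0.03472 d.
C = 0.4177·exp(−0.95·0.03472) = 0.4177·0.9676 = 0.4041 mg/L.

0.404 mg/L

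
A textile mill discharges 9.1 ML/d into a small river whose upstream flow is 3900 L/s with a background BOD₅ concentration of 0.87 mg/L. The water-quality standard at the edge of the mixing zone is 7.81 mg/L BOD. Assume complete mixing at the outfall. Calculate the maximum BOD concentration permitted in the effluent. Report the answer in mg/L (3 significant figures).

265 mg/L

9.1 ML/d = 0.1053 m³/s.
3900 L/s = 3.9 m³/s.
Mass balance: 7.81·4.005 = 0.1053·Cₑ + 3.9·0.87.
Cₑ = (31.28 − 3.393) / 0.1053 = 264.8 mg/L.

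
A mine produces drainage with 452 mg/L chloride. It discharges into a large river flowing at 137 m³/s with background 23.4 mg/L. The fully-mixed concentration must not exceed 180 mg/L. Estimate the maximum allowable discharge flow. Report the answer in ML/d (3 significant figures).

Mass balance at complete mixing: C_std·(Q_w + Q_r) = Q_w·C_e + Q_r·C_b.
Rearranging, Q_w = Q_r·(C_std − C_b)/(C_e − C_std) = 137·(180 − 23.4) / (452 − 180) = 78.88 m³/s.
= 6815 ML/d.

6810 ML/d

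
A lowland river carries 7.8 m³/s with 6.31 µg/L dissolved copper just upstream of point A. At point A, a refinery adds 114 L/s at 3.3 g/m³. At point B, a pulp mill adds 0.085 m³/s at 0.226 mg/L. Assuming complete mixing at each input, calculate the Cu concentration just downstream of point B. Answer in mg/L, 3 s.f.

6.31 µg/L = 0.00631 mg/L.
114 L/s = 0.114 m³/s.
After input A: C = (7.8·0.00631 + 0.114·3.3) / 7.914 = 0.05376 mg/L.
After input B: C = (7.914·0.05376 + 0.085·0.226) / 7.999 = 0.05559 mg/L.

0.0556 mg/L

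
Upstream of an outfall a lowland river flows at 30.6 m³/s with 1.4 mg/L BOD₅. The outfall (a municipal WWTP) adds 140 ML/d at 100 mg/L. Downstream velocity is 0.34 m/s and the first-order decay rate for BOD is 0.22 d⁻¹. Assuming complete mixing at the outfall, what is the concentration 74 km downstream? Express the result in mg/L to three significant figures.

140 ML/d = 1.62 m³/s.
After complete mixing, C₀ = (1.62·100 + 30.6·1.4) / 32.22 = 6.359 mg/L.
Travel time t = 7.4e+04 m / 0.34 m/s = 2.176e+05 s = 2.519 d.
C = 6.359·exp(−0.22·2.519) = 6.359·0.5745 = 3.653 mg/L.

3.65 mg/L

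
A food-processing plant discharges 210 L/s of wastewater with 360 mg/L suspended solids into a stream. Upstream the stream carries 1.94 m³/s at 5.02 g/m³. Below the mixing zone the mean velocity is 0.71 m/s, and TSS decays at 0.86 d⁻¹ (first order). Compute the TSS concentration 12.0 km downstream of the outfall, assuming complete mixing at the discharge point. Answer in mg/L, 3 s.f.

210 L/s = 0.21 m³/s.
After complete mixing, C₀ = (0.21·360 + 1.94·5.02) / 2.15 = 39.69 mg/L.
Travel time t = 1.2e+04 m / 0.71 m/s = 1.69e+04 s = 0.1956 d.
C = 39.69·exp(−0.86·0.1956) = 39.69·0.8452 = 33.55 mg/L.

33.5 mg/L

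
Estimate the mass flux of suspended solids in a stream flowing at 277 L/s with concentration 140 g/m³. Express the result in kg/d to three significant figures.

277 L/s = 0.277 m³/s.
Mass flux = Q·C = 0.277 m³/s × 140 g/m³ = 38.78 g/s.
= 38.78 g/s × 86.4 = 3351 kg/d.

3350 kg/d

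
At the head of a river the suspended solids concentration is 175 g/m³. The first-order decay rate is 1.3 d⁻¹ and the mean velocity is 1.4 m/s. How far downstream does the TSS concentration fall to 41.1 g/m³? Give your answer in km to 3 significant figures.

135 km

From C = C₀·e^(−kt), t = ln(C₀/C)/k = ln(175/41.1)/1.3 = 1.449/1.3 = 1.114 d.
Distance = v·t = 1.4 m/s × 9.629e+04 s = 1.348e+05 m = 134.8 km.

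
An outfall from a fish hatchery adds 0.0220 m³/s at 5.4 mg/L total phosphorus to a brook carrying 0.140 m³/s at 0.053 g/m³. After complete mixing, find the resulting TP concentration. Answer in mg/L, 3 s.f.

Flow-weighted mixing gives C = (0.022·5.4 + 0.14·0.053) / (0.022 + 0.14) = 0.1262/0.162 = 0.7791 mg/L.

0.779 mg/L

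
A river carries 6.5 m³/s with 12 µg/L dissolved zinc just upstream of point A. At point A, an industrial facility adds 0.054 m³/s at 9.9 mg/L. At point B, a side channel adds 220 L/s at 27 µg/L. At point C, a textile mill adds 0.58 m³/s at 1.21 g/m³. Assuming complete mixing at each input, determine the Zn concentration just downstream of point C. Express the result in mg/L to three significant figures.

0.180 mg/L

12 µg/L = 0.012 mg/L.
After input A: C = (6.5·0.012 + 0.054·9.9) / 6.554 = 0.09347 mg/L.
220 L/s = 0.22 m³/s.
27 µg/L = 0.027 mg/L.
After input B: C = (6.554·0.09347 + 0.22·0.027) / 6.774 = 0.09131 mg/L.
After input C: C = (6.774·0.09131 + 0.58·1.21) / 7.354 = 0.1795 mg/L.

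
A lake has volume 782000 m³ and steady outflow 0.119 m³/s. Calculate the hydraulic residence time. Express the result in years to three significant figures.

0.208 yr

Q = 0.119 m³/s × 3.156e+07 s/yr = 3.755e+06 m³/yr.
Hydraulic residence time τ = V/Q = 782000/3.755e+06 = 0.2082 yr.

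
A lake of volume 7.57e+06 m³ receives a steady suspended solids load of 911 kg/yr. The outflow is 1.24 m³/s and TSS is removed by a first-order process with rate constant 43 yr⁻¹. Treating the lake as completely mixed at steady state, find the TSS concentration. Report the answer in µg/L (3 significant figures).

Outflow Q = 1.24 m³/s × 3.156e+07 s/yr = 3.913e+07 m³/yr.
Steady-state CSTR mass balance: W = Q·C + k·V·C, so C = W/(Q + kV).
Q + kV = 3.913e+07 + 43·7.57e+06 = 3.646e+08 m³/yr.
C = 911/3.646e+08 = 2.498e-06 kg/m³ = 0.002498 mg/L = 2.498 µg/L.

2.50 µg/L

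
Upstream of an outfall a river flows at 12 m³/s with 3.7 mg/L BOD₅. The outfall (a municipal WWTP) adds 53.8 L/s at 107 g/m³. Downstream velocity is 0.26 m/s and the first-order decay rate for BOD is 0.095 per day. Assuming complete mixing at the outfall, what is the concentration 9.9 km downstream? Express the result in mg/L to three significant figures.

3.99 mg/L

53.8 L/s = 0.0538 m³/s.
After complete mixing, C₀ = (0.0538·107 + 12·3.7) / 12.05 = 4.161 mg/L.
Travel time t = 9900 m / 0.26 m/s = 3.808e+04 s = 0.4407 d.
C = 4.161·exp(−0.095·0.4407) = 4.161·0.959 = 3.99 mg/L.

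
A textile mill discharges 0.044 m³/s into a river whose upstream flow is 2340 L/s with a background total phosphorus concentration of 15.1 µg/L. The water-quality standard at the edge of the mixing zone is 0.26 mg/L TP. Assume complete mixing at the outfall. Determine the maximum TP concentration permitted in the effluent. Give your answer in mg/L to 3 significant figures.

13.3 mg/L

2340 L/s = 2.34 m³/s.
15.1 µg/L = 0.0151 mg/L.
Mass balance: 0.26·2.384 = 0.044·Cₑ + 2.34·0.0151.
Cₑ = (0.6198 − 0.03533) / 0.044 = 13.28 mg/L.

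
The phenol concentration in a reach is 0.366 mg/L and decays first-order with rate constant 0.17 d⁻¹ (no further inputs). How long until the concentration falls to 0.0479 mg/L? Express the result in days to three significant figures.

12.0 d

t = ln(C₀/C)/k = ln(0.366/0.0479)/0.17 = 2.034/0.17 = 11.96 d.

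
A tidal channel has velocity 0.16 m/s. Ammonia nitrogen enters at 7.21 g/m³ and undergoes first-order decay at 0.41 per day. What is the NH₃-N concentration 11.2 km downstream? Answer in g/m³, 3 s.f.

Travel time t = 11.2 km / 0.16 m/s = 1.12e+04/0.16 = 7e+04 s = 0.8102 d.
First-order decay: C = 7.21·exp(−0.41·0.8102) = 7.21·0.7174 = 5.172 g/m³.

5.17 g/m³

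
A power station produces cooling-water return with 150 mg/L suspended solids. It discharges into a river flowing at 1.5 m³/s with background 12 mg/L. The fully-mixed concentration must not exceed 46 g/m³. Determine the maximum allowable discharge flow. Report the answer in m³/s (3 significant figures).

0.490 m³/s

Mass balance at complete mixing: C_std·(Q_w + Q_r) = Q_w·C_e + Q_r·C_b.
Rearranging, Q_w = Q_r·(C_std − C_b)/(C_e − C_std) = 1.5·(46 − 12) / (150 − 46) = 0.4904 m³/s.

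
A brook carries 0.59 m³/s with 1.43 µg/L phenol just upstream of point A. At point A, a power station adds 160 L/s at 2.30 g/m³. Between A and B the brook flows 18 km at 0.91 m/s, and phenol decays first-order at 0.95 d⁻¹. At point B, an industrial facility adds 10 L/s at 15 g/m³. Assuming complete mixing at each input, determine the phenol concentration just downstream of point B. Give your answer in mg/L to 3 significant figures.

0.588 mg/L

1.43 µg/L = 0.00143 mg/L.
160 L/s = 0.16 m³/s.
After input A: C = (0.59·0.00143 + 0.16·2.3) / 0.75 = 0.4918 mg/L.
Over the 18 km reach to input B (t = 1.978e+04 s = 0.2289 d), decay gives C = 0.4918·exp(−0.95·0.2289) = 0.3957 mg/L.
10 L/s = 0.01 m³/s.
After input B: C = (0.75·0.3957 + 0.01·15) / 0.76 = 0.5878 mg/L.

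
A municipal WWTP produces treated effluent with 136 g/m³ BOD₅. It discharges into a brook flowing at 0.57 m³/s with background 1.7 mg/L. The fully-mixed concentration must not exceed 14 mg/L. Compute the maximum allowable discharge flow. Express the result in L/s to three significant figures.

Mass balance at complete mixing: C_std·(Q_w + Q_r) = Q_w·C_e + Q_r·C_b.
Rearranging, Q_w = Q_r·(C_std − C_b)/(C_e − C_std) = 0.57·(14 − 1.7) / (136 − 14) = 0.05747 m³/s.
= 57.47 L/s.

57.5 L/s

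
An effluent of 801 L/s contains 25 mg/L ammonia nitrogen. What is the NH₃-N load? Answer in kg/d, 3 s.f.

801 L/s = 0.801 m³/s.
Mass flux = Q·C = 0.801 m³/s × 25 g/m³ = 20.03 g/s.
= 20.03 g/s × 86.4 = 1730 kg/d.

1730 kg/d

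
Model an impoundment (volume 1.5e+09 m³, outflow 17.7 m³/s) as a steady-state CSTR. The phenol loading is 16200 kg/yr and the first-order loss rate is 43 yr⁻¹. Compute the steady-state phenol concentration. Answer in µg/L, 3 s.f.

Outflow Q = 17.7 m³/s × 3.156e+07 s/yr = 5.586e+08 m³/yr.
Steady-state CSTR mass balance: W = Q·C + k·V·C, so C = W/(Q + kV).
Q + kV = 5.586e+08 + 43·1.5e+09 = 6.506e+10 m³/yr.
C = 16200/6.506e+10 = 2.49e-07 kg/m³ = 0.000249 mg/L = 0.249 µg/L.

0.249 µg/L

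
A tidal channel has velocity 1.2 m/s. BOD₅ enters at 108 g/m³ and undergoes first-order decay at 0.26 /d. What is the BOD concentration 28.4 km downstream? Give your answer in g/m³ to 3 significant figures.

Travel time t = 28.4 km / 1.2 m/s = 2.84e+04/1.2 = 2.367e+04 s = 0.2739 d.
First-order decay: C = 108·exp(−0.26·0.2739) = 108·0.9313 = 100.6 g/m³.

101 g/m³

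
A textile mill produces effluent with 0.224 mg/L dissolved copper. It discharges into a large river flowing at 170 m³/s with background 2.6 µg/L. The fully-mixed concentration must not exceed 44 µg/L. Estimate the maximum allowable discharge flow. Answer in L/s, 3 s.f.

39100 L/s

2.6 µg/L = 0.0026 mg/L.
44 µg/L = 0.044 mg/L.
Mass balance at complete mixing: C_std·(Q_w + Q_r) = Q_w·C_e + Q_r·C_b.
Rearranging, Q_w = Q_r·(C_std − C_b)/(C_e − C_std) = 170·(0.044 − 0.0026) / (0.224 − 0.044) = 39.1 m³/s.
= 3.91e+04 L/s.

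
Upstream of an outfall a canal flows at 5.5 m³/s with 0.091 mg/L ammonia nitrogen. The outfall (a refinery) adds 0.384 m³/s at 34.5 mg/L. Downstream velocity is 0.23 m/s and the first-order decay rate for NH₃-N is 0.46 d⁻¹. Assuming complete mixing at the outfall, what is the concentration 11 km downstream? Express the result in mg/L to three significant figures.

1.81 mg/L

After complete mixing, C₀ = (0.384·34.5 + 5.5·0.091) / 5.884 = 2.337 mg/L.
Travel time t = 1.1e+04 m / 0.23 m/s = 4.783e+04 s = 0.5535 d.
C = 2.337·exp(−0.46·0.5535) = 2.337·0.7752 = 1.811 mg/L.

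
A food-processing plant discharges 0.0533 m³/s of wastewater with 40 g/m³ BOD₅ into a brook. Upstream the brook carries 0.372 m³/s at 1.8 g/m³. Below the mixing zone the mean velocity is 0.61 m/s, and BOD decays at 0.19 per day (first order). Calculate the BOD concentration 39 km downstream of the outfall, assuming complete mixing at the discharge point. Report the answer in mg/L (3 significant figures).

After complete mixing, C₀ = (0.0533·40 + 0.372·1.8) / 0.4253 = 6.587 mg/L.
Travel time t = 3.9e+04 m / 0.61 m/s = 6.393e+04 s = 0.74 d.
C = 6.587·exp(−0.19·0.74) = 6.587·0.8688 = 5.723 mg/L.

5.72 mg/L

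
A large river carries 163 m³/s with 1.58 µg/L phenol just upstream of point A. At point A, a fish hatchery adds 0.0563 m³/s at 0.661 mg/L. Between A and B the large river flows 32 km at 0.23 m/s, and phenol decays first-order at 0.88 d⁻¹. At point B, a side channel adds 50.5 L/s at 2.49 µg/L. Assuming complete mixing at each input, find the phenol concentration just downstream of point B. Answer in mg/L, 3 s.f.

1.58 µg/L = 0.00158 mg/L.
After input A: C = (163·0.00158 + 0.0563·0.661) / 163.1 = 0.001808 mg/L.
Over the 32 km reach to input B (t = 1.391e+05 s = 1.61 d), decay gives C = 0.001808·exp(−0.88·1.61) = 0.0004382 mg/L.
50.5 L/s = 0.0505 m³/s.
2.49 µg/L = 0.00249 mg/L.
After input B: C = (163.1·0.0004382 + 0.0505·0.00249) / 163.1 = 0.0004389 mg/L.

0.000439 mg/L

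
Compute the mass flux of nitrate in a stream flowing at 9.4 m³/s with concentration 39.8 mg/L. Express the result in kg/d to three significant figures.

32300 kg/d

Mass flux = Q·C = 9.4 m³/s × 39.8 g/m³ = 374.1 g/s.
= 374.1 g/s × 86.4 = 3.232e+04 kg/d.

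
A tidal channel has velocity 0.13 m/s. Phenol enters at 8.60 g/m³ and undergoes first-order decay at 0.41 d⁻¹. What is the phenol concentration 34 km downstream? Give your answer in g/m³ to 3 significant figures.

2.49 g/m³

Travel time t = 34 km / 0.13 m/s = 3.4e+04/0.13 = 2.615e+05 s = 3.027 d.
First-order decay: C = 8.60·exp(−0.41·3.027) = 8.60·0.2891 = 2.486 g/m³.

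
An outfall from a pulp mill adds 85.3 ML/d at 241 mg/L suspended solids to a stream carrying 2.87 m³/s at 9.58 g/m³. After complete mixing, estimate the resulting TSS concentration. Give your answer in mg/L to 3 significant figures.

85.3 ML/d = 0.9873 m³/s.
Conservation of mass across the mixing zone: C = (0.9873·241 + 2.87·9.58) / (0.9873 + 2.87) = 265.4/3.857 = 68.81 mg/L.

68.8 mg/L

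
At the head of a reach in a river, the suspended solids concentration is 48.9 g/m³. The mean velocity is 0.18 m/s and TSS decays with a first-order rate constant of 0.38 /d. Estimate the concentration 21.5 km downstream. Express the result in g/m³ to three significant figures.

Travel time t = 21.5 km / 0.18 m/s = 2.15e+04/0.18 = 1.194e+05 s = 1.382 d.
First-order decay: C = 48.9·exp(−0.38·1.382) = 48.9·0.5914 = 28.92 g/m³.

28.9 g/m³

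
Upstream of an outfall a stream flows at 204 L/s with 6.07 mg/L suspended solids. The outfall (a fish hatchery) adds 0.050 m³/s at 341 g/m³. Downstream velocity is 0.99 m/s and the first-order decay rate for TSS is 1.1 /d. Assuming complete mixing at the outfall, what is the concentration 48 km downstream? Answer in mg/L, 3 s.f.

204 L/s = 0.204 m³/s.
After complete mixing, C₀ = (0.05·341 + 0.204·6.07) / 0.254 = 72 mg/L.
Travel time t = 4.8e+04 m / 0.99 m/s = 4.848e+04 s = 0.5612 d.
C = 72·exp(−1.1·0.5612) = 72·0.5394 = 38.84 mg/L.

38.8 mg/L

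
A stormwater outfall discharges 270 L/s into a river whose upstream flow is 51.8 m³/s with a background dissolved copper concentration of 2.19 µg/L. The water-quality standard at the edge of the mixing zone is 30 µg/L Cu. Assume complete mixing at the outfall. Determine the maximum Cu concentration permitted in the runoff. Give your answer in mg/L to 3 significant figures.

5.37 mg/L

270 L/s = 0.27 m³/s.
2.19 µg/L = 0.00219 mg/L.
30 µg/L = 0.03 mg/L.
Mass balance: 0.03·52.07 = 0.27·Cₑ + 51.8·0.00219.
Cₑ = (1.562 − 0.1134) / 0.27 = 5.365 mg/L.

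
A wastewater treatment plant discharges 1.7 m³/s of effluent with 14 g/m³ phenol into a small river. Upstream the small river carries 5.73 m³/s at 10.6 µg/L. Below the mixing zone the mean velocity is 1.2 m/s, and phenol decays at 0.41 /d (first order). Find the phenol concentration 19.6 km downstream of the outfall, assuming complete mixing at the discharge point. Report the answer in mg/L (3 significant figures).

10.6 µg/L = 0.0106 mg/L.
After complete mixing, C₀ = (1.7·14 + 5.73·0.0106) / 7.43 = 3.211 mg/L.
Travel time t = 1.96e+04 m / 1.2 m/s = 1.633e+04 s = 0.189 d.
C = 3.211·exp(−0.41·0.189) = 3.211·0.9254 = 2.972 mg/L.

2.97 mg/L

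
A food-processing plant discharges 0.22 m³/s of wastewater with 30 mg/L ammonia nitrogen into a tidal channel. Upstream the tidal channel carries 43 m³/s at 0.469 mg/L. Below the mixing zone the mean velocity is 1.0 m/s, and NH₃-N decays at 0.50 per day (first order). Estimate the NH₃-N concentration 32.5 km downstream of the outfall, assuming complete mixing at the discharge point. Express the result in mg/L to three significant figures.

After complete mixing, C₀ = (0.22·30 + 43·0.469) / 43.22 = 0.6193 mg/L.
Travel time t = 3.25e+04 m / 1.0 m/s = 3.25e+04 s = 0.3762 d.
C = 0.6193·exp(−0.50·0.3762) = 0.6193·0.8285 = 0.5131 mg/L.

0.513 mg/L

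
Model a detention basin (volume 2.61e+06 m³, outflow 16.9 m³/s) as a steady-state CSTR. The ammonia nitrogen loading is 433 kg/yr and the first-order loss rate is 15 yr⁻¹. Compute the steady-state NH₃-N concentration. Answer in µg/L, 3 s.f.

0.756 µg/L

Outflow Q = 16.9 m³/s × 3.156e+07 s/yr = 5.333e+08 m³/yr.
Steady-state CSTR mass balance: W = Q·C + k·V·C, so C = W/(Q + kV).
Q + kV = 5.333e+08 + 15·2.61e+06 = 5.725e+08 m³/yr.
C = 433/5.725e+08 = 7.564e-07 kg/m³ = 0.0007564 mg/L = 0.7564 µg/L.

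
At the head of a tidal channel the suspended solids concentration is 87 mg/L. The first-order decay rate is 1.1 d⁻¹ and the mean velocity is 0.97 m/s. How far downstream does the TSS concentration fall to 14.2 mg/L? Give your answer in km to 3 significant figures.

From C = C₀·e^(−kt), t = ln(C₀/C)/k = ln(87/14.2)/1.1 = 1.813/1.1 = 1.648 d.
Distance = v·t = 0.97 m/s × 1.424e+05 s = 1.381e+05 m = 138.1 km.

138 km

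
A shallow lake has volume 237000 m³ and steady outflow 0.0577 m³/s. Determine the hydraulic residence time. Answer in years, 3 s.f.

0.130 yr

Q = 0.0577 m³/s × 3.156e+07 s/yr = 1.821e+06 m³/yr.
Hydraulic residence time τ = V/Q = 237000/1.821e+06 = 0.1302 yr.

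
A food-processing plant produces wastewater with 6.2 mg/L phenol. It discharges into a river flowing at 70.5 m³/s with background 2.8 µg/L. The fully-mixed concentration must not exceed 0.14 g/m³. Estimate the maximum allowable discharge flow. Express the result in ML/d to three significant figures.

2.8 µg/L = 0.0028 mg/L.
Mass balance at complete mixing: C_std·(Q_w + Q_r) = Q_w·C_e + Q_r·C_b.
Rearranging, Q_w = Q_r·(C_std − C_b)/(C_e − C_std) = 70.5·(0.14 − 0.0028) / (6.2 − 0.14) = 1.596 m³/s.
= 137.9 ML/d.

138 ML/d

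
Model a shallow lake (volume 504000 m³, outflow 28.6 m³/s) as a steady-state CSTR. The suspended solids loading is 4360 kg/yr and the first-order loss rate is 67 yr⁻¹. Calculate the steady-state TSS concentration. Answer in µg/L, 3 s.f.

Outflow Q = 28.6 m³/s × 3.156e+07 s/yr = 9.025e+08 m³/yr.
Steady-state CSTR mass balance: W = Q·C + k·V·C, so C = W/(Q + kV).
Q + kV = 9.025e+08 + 67·504000 = 9.363e+08 m³/yr.
C = 4360/9.363e+08 = 4.657e-06 kg/m³ = 0.004657 mg/L = 4.657 µg/L.

4.66 µg/L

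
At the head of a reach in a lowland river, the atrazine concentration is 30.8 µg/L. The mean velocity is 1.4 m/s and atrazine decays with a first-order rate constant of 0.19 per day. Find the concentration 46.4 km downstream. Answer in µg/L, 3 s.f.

Travel time t = 46.4 km / 1.4 m/s = 4.64e+04/1.4 = 3.314e+04 s = 0.3836 d.
First-order decay: C = 30.8·exp(−0.19·0.3836) = 30.8·0.9297 = 28.64 µg/L.

28.6 µg/L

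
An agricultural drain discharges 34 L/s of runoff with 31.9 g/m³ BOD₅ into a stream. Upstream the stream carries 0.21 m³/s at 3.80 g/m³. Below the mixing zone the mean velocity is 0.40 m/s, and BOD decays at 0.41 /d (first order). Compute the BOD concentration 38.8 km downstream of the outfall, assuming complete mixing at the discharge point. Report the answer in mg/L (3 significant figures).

34 L/s = 0.034 m³/s.
After complete mixing, C₀ = (0.034·31.9 + 0.21·3.8) / 0.244 = 7.716 mg/L.
Travel time t = 3.88e+04 m / 0.40 m/s = 9.7e+04 s = 1.123 d.
C = 7.716·exp(−0.41·1.123) = 7.716·0.6311 = 4.869 mg/L.

4.87 mg/L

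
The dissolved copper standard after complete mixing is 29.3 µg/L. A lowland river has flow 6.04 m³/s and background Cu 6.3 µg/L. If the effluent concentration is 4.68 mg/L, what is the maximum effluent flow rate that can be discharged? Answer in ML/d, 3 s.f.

6.3 µg/L = 0.0063 mg/L.
29.3 µg/L = 0.0293 mg/L.
Mass balance at complete mixing: C_std·(Q_w + Q_r) = Q_w·C_e + Q_r·C_b.
Rearranging, Q_w = Q_r·(C_std − C_b)/(C_e − C_std) = 6.04·(0.0293 − 0.0063) / (4.68 − 0.0293) = 0.02987 m³/s.
= 2.581 ML/d.

2.58 ML/d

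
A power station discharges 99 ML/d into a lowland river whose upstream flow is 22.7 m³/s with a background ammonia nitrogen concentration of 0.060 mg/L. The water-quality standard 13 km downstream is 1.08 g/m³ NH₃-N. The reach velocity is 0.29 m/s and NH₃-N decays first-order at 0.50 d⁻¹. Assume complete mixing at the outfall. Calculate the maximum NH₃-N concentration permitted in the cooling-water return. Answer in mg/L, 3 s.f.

27.9 mg/L

99 ML/d = 1.146 m³/s.
Travel time to the compliance point: t = 1.3e+04/0.29 = 4.483e+04 s = 0.5188 d; decay factor exp(−0.50·0.5188) = 0.7715.
So the concentration just after mixing may be at most 1.08/0.7715 = 1.4 mg/L.
Mass balance: 1.4·23.85 = 1.146·Cₑ + 22.7·0.06.
Cₑ = (33.38 − 1.362) / 1.146 = 27.94 mg/L.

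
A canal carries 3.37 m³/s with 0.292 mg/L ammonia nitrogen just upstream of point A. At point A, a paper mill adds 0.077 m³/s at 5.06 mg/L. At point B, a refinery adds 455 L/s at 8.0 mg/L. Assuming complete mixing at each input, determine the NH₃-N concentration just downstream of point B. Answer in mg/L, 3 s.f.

After input A: C = (3.37·0.292 + 0.077·5.06) / 3.447 = 0.3985 mg/L.
455 L/s = 0.455 m³/s.
After input B: C = (3.447·0.3985 + 0.455·8) / 3.902 = 1.285 mg/L.

1.28 mg/L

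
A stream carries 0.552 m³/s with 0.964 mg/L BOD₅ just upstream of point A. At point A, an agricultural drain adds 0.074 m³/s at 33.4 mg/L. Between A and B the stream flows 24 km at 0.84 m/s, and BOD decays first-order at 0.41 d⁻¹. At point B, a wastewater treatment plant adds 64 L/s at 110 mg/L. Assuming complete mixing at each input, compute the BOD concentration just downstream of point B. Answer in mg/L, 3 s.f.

After input A: C = (0.552·0.964 + 0.074·33.4) / 0.626 = 4.798 mg/L.
Over the 24 km reach to input B (t = 2.857e+04 s = 0.3307 d), decay gives C = 4.798·exp(−0.41·0.3307) = 4.19 mg/L.
64 L/s = 0.064 m³/s.
After input B: C = (0.626·4.19 + 0.064·110) / 0.69 = 14 mg/L.

14.0 mg/L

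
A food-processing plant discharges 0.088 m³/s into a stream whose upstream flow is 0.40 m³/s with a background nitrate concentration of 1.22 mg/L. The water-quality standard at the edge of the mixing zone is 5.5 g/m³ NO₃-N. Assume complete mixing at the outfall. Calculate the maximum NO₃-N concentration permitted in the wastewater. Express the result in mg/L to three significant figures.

Mass balance: 5.5·0.488 = 0.088·Cₑ + 0.4·1.22.
Cₑ = (2.684 − 0.488) / 0.088 = 24.95 mg/L.

25.0 mg/L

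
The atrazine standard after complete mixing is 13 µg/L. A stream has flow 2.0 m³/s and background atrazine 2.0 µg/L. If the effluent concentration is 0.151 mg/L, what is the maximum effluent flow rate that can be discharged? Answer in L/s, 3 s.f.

2.0 µg/L = 0.002 mg/L.
13 µg/L = 0.013 mg/L.
Mass balance at complete mixing: C_std·(Q_w + Q_r) = Q_w·C_e + Q_r·C_b.
Rearranging, Q_w = Q_r·(C_std − C_b)/(C_e − C_std) = 2.0·(0.013 − 0.002) / (0.151 − 0.013) = 0.1594 m³/s.
= 159.4 L/s.

159 L/s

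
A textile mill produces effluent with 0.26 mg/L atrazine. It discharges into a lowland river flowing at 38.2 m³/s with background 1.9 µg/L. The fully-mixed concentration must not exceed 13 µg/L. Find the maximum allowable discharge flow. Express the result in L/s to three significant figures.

1.9 µg/L = 0.0019 mg/L.
13 µg/L = 0.013 mg/L.
Mass balance at complete mixing: C_std·(Q_w + Q_r) = Q_w·C_e + Q_r·C_b.
Rearranging, Q_w = Q_r·(C_std − C_b)/(C_e − C_std) = 38.2·(0.013 − 0.0019) / (0.26 − 0.013) = 1.717 m³/s.
= 1717 L/s.

1720 L/s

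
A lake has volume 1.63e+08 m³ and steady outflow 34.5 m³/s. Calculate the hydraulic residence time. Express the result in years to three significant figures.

Q = 34.5 m³/s × 3.156e+07 s/yr = 1.089e+09 m³/yr.
Hydraulic residence time τ = V/Q = 1.63e+08/1.089e+09 = 0.1497 yr.

0.150 yr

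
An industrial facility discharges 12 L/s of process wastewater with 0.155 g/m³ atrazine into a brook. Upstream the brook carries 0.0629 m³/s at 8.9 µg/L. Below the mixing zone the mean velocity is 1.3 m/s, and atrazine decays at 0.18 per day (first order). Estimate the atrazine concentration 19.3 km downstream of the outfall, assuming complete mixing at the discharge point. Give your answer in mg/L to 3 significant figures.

0.0313 mg/L

12 L/s = 0.012 m³/s.
8.9 µg/L = 0.0089 mg/L.
After complete mixing, C₀ = (0.012·0.155 + 0.0629·0.0089) / 0.0749 = 0.03231 mg/L.
Travel time t = 1.93e+04 m / 1.3 m/s = 1.485e+04 s = 0.1718 d.
C = 0.03231·exp(−0.18·0.1718) = 0.03231·0.9695 = 0.03132 mg/L.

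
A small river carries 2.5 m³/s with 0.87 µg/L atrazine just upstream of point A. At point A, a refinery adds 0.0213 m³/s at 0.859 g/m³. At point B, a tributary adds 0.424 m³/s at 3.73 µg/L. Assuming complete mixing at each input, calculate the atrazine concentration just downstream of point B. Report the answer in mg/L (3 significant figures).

0.87 µg/L = 0.00087 mg/L.
After input A: C = (2.5·0.00087 + 0.0213·0.859) / 2.521 = 0.00812 mg/L.
3.73 µg/L = 0.00373 mg/L.
After input B: C = (2.521·0.00812 + 0.424·0.00373) / 2.945 = 0.007488 mg/L.

0.00749 mg/L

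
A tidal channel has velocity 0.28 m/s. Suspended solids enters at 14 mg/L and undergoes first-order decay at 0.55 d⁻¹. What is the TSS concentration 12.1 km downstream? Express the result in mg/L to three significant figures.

10.6 mg/L

Travel time t = 12.1 km / 0.28 m/s = 1.21e+04/0.28 = 4.321e+04 s = 0.5002 d.
First-order decay: C = 14·exp(−0.55·0.5002) = 14·0.7595 = 10.63 mg/L.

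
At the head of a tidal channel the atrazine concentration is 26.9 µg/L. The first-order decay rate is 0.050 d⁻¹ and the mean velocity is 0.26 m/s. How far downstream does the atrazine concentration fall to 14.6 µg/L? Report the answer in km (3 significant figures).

From C = C₀·e^(−kt), t = ln(C₀/C)/k = ln(26.9/14.6)/0.050 = 0.6111/0.050 = 12.22 d.
Distance = v·t = 0.26 m/s × 1.056e+06 s = 2.746e+05 m = 274.6 km.

275 km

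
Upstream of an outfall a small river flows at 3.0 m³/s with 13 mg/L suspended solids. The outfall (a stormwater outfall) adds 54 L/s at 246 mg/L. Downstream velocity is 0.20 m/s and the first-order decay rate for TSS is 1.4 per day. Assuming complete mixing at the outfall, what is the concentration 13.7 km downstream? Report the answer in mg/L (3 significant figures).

5.64 mg/L

54 L/s = 0.054 m³/s.
After complete mixing, C₀ = (0.054·246 + 3·13) / 3.054 = 17.12 mg/L.
Travel time t = 1.37e+04 m / 0.20 m/s = 6.85e+04 s = 0.7928 d.
C = 17.12·exp(−1.4·0.7928) = 17.12·0.3296 = 5.642 mg/L.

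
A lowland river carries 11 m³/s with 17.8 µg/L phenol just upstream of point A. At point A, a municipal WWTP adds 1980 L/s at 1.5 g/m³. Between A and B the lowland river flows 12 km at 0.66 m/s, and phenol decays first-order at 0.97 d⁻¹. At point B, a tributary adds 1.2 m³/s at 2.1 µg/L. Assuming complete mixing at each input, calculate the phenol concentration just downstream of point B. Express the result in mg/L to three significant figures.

0.182 mg/L

17.8 µg/L = 0.0178 mg/L.
1980 L/s = 1.98 m³/s.
After input A: C = (11·0.0178 + 1.98·1.5) / 12.98 = 0.2439 mg/L.
Over the 12 km reach to input B (t = 1.818e+04 s = 0.2104 d), decay gives C = 0.2439·exp(−0.97·0.2104) = 0.1989 mg/L.
2.1 µg/L = 0.0021 mg/L.
After input B: C = (12.98·0.1989 + 1.2·0.0021) / 14.18 = 0.1822 mg/L.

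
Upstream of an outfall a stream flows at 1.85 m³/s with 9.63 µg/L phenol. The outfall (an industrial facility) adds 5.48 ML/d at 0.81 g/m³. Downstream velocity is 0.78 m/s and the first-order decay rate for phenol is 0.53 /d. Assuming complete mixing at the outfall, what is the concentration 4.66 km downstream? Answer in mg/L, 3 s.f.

0.0349 mg/L

5.48 ML/d = 0.06343 m³/s.
9.63 µg/L = 0.00963 mg/L.
After complete mixing, C₀ = (0.06343·0.81 + 1.85·0.00963) / 1.913 = 0.03616 mg/L.
Travel time t = 4660 m / 0.78 m/s = 5974 s = 0.06915 d.
C = 0.03616·exp(−0.53·0.06915) = 0.03616·0.964 = 0.03486 mg/L.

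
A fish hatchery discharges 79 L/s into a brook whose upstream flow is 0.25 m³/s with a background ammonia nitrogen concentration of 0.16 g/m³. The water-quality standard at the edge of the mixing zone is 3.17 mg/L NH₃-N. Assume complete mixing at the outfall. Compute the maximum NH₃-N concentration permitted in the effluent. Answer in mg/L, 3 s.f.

79 L/s = 0.079 m³/s.
Mass balance: 3.17·0.329 = 0.079·Cₑ + 0.25·0.16.
Cₑ = (1.043 − 0.04) / 0.079 = 12.7 mg/L.

12.7 mg/L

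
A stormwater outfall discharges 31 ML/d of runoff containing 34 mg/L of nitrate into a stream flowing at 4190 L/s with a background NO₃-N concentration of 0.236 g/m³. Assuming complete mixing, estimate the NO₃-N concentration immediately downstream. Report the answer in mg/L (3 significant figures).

2.90 mg/L

31 ML/d = 0.3588 m³/s.
4190 L/s = 4.19 m³/s.
Flow-weighted mixing gives C = (0.3588·34 + 4.19·0.236) / (0.3588 + 4.19) = 13.19/4.549 = 2.899 mg/L.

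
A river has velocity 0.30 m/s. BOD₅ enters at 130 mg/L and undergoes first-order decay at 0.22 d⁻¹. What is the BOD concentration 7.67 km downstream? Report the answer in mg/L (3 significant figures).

122 mg/L

Travel time t = 7.67 km / 0.30 m/s = 7670/0.30 = 2.557e+04 s = 0.2959 d.
First-order decay: C = 130·exp(−0.22·0.2959) = 130·0.937 = 121.8 mg/L.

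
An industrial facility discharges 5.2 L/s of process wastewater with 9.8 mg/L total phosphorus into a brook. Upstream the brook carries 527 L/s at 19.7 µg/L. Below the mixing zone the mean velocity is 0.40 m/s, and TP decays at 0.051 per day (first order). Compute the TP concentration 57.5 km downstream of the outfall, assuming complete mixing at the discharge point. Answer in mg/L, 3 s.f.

0.106 mg/L

5.2 L/s = 0.0052 m³/s.
527 L/s = 0.527 m³/s.
19.7 µg/L = 0.0197 mg/L.
After complete mixing, C₀ = (0.0052·9.8 + 0.527·0.0197) / 0.5322 = 0.1153 mg/L.
Travel time t = 5.75e+04 m / 0.40 m/s = 1.438e+05 s = 1.664 d.
C = 0.1153·exp(−0.051·1.664) = 0.1153·0.9186 = 0.1059 mg/L.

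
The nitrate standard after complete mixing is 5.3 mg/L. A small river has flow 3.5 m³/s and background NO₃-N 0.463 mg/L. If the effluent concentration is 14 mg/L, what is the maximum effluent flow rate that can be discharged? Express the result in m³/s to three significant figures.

1.95 m³/s

Mass balance at complete mixing: C_std·(Q_w + Q_r) = Q_w·C_e + Q_r·C_b.
Rearranging, Q_w = Q_r·(C_std − C_b)/(C_e − C_std) = 3.5·(5.3 − 0.463) / (14 − 5.3) = 1.946 m³/s.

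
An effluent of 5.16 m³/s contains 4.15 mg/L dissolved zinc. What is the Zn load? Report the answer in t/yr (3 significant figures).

676 t/yr

Mass flux = Q·C = 5.16 m³/s × 4.15 g/m³ = 21.41 g/s.
= 21.41 g/s × 31.56 = 675.8 t/yr.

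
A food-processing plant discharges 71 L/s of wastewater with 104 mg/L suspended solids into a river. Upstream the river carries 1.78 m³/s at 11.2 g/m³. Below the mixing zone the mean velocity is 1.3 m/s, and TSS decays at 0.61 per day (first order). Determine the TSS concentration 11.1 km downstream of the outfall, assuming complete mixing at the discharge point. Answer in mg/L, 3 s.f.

71 L/s = 0.071 m³/s.
After complete mixing, C₀ = (0.071·104 + 1.78·11.2) / 1.851 = 14.76 mg/L.
Travel time t = 1.11e+04 m / 1.3 m/s = 8538 s = 0.09882 d.
C = 14.76·exp(−0.61·0.09882) = 14.76·0.9415 = 13.9 mg/L.

13.9 mg/L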